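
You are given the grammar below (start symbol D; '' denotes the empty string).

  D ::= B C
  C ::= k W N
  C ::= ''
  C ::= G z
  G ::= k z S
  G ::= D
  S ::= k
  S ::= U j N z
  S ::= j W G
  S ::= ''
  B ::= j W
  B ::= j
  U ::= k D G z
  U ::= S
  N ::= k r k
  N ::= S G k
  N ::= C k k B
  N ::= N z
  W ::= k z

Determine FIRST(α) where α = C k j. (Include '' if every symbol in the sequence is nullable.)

{ j, k }

Add FIRST(C)\{''} = { j, k }; C is nullable, continue.
k is a terminal; add {k} and stop.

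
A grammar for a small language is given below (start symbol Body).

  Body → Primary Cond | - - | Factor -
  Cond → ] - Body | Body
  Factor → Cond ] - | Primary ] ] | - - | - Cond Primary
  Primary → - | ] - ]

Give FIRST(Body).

From Body → Primary Cond: add FIRST(Primary) = { -, ] }.
Body → - - contributes {-}.
From Body → Factor -: add FIRST(Factor) = { -, ] }.
Union: FIRST(Body) = { -, ] }.

{ -, ] }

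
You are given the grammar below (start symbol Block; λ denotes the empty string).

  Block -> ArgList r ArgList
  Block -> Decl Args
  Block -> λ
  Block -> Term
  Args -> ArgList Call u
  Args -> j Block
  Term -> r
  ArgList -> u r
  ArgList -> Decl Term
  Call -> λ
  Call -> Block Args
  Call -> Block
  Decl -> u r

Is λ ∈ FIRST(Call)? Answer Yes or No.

Call has an λ-production, so Call ⇒ λ.

Yes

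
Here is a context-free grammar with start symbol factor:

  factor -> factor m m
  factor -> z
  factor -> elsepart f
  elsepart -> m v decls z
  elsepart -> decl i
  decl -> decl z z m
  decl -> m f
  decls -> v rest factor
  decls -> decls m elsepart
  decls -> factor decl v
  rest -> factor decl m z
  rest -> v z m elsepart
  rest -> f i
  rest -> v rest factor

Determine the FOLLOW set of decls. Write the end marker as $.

{ m, z }

In elsepart -> m v decls z: add FIRST(z) = { z }.
In decls -> decls m elsepart: add FIRST(m elsepart) = { m }.
Union: FOLLOW(decls) = { m, z }.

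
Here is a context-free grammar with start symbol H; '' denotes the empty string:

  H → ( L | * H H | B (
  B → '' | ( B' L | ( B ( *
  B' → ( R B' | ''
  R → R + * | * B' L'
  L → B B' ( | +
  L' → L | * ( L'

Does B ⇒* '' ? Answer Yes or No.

Yes

B has an ''-production, so B ⇒ ''.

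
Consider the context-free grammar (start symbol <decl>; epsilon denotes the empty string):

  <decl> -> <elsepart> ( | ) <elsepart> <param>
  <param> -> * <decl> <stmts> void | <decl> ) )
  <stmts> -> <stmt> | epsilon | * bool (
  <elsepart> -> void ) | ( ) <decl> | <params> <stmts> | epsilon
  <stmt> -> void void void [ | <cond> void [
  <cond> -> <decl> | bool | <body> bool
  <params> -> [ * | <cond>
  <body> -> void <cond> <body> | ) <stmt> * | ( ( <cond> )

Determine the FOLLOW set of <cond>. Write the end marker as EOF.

In <stmt> -> <cond> void [: add FIRST(void [) = { void }.
In <params> -> <cond>: <cond> is at the end, add FOLLOW(<params>) = { (, ), *, [, bool, void }.
In <body> -> void <cond> <body>: add FIRST(<body>) = { (, ), void }.
In <body> -> ( ( <cond> ): add FIRST()) = { ) }.
Union: FOLLOW(<cond>) = { (, ), *, [, bool, void }.

{ (, ), *, [, bool, void }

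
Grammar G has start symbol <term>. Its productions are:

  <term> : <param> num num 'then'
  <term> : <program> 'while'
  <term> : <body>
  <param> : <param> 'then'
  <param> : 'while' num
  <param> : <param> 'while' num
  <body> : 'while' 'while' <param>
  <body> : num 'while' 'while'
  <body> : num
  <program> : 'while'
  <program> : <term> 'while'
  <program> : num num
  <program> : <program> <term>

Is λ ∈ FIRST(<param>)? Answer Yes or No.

No

No nonterminal in this grammar is nullable.
No production of <param> has an RHS whose symbols are all nullable, so <param> is not nullable.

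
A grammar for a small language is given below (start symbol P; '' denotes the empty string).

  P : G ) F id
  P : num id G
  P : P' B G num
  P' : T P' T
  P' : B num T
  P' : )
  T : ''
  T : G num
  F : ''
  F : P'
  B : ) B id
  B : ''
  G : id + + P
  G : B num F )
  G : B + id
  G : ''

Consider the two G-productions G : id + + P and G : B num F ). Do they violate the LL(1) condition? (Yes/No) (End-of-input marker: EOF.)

No

FIRST(id + + P) = { id } and FIRST(B num F )) = { ), num }.
The FIRST sets are disjoint and neither alternative is nullable — no conflict.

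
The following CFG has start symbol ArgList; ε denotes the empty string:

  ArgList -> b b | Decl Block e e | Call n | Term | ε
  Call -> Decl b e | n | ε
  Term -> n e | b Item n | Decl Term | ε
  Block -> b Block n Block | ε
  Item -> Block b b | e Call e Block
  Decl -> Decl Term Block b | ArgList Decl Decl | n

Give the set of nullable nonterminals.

{ ArgList, Block, Call, Term }

Directly nullable (have an ε-production): ArgList, Call, Term, Block.
No other nonterminal has a production whose RHS symbols are all nullable.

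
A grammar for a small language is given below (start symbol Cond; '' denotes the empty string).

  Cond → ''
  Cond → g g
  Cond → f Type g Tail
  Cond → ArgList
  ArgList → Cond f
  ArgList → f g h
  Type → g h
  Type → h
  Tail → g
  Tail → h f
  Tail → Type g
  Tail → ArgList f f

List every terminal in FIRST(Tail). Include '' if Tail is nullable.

Tail → g contributes {g}.
Tail → h f contributes {h}.
From Tail → Type g: add FIRST(Type) = { g, h }.
From Tail → ArgList f f: add FIRST(ArgList) = { f, g }.
Union: FIRST(Tail) = { f, g, h }.

{ f, g, h }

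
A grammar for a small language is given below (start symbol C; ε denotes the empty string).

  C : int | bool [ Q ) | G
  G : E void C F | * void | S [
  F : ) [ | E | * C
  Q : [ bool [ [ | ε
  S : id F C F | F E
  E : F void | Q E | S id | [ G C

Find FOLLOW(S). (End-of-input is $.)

In G : S [: add FIRST([) = { [ }.
In E : S id: add FIRST(id) = { id }.
Union: FOLLOW(S) = { [, id }.

{ [, id }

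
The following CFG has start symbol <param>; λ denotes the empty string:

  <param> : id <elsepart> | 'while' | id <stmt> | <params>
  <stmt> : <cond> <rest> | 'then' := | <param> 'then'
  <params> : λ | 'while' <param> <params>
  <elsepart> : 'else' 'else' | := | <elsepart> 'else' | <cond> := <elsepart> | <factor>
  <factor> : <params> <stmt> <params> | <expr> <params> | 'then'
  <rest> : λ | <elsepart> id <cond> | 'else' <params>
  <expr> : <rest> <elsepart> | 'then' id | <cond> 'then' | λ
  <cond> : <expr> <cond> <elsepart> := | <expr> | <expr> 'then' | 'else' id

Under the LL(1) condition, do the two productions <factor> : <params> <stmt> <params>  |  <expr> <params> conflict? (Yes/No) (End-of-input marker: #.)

Yes

FIRST(<params> <stmt> <params>) = { 'else', 'then', 'while', :=, id, λ } and FIRST(<expr> <params>) = { 'else', 'then', 'while', :=, id, λ }.
Both contain 'else', so the two alternatives are not disjoint — LL(1) conflict.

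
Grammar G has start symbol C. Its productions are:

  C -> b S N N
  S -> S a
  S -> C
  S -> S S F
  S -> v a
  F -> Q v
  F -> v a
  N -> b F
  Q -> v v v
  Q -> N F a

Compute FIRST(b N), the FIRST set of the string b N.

{ b }

b is a terminal; add {b} and stop.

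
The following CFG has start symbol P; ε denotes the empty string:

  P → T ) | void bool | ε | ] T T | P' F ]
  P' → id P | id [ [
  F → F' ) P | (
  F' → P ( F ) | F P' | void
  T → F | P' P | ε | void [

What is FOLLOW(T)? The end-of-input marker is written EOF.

In P → T ): add FIRST()) = { ) }.
In P → ] T T: add FIRST(T)\{ε} = { (, ), ], id, void }.
  Since T is nullable, also add FOLLOW(P) = { EOF, (, ), ], id, void }.
In P → ] T T: T is at the end, add FOLLOW(P) = { EOF, (, ), ], id, void }.
Union: FOLLOW(T) = { EOF, (, ), ], id, void }.

{ EOF, (, ), ], id, void }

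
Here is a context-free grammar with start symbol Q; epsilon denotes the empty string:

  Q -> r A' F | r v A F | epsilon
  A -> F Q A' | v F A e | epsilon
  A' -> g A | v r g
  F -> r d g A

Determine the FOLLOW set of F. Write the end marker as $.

{ $, e, g, r, v }

In Q -> r A' F: F is at the end, add FOLLOW(Q) = { $, g, v }.
In Q -> r v A F: F is at the end, add FOLLOW(Q) = { $, g, v }.
In A -> F Q A': add FIRST(Q A') = { g, r, v }.
In A -> v F A e: add FIRST(A e) = { e, r, v }.
Union: FOLLOW(F) = { $, e, g, r, v }.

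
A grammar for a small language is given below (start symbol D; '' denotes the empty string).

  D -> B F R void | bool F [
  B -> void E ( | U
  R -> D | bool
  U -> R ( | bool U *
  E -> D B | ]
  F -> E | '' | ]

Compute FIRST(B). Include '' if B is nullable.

{ bool, void }

B -> void E ( contributes {void}.
From B -> U: add FIRST(U) = { bool, void }.
Union: FIRST(B) = { bool, void }.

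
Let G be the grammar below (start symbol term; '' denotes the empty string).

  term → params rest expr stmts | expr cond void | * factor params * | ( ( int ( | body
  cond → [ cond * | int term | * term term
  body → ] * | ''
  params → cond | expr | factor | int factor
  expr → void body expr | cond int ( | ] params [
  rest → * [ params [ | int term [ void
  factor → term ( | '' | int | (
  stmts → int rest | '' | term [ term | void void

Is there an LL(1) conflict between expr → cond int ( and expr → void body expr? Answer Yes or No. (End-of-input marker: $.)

No

FIRST(cond int () = { *, [, int } and FIRST(void body expr) = { void }.
The FIRST sets are disjoint and neither alternative is nullable — no conflict.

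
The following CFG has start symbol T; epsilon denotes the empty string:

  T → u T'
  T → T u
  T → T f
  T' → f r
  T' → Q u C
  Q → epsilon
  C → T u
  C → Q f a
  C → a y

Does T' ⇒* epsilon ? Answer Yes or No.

Nullable nonterminals: Q.
No production of T' has an RHS whose symbols are all nullable, so T' is not nullable.

No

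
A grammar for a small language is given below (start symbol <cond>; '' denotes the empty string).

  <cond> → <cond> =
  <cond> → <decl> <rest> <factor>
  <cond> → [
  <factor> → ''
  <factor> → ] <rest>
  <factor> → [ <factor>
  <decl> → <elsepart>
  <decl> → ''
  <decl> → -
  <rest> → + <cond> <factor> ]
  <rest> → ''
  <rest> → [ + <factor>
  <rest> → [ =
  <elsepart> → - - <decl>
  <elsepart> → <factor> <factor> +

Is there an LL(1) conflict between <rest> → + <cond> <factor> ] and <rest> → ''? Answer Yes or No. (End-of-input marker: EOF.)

Yes

FIRST(+ <cond> <factor> ]) = { + } and FIRST('') = { '' }.
The second alternative is nullable and FOLLOW(<rest>) = { EOF, +, =, [, ] } shares + with FIRST of the first — conflict.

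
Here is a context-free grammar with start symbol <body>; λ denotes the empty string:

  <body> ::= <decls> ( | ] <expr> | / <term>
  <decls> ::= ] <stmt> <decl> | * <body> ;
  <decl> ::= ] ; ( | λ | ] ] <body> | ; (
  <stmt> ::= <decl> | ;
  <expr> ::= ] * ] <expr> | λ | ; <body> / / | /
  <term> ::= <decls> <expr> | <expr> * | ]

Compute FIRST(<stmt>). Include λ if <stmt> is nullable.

From <stmt> ::= <decl>: add FIRST(<decl>) = { ;, ], λ } (including λ since <decl> is nullable).
<stmt> ::= ; contributes {;}.
Union: FIRST(<stmt>) = { ;, ], λ }.

{ ;, ], λ }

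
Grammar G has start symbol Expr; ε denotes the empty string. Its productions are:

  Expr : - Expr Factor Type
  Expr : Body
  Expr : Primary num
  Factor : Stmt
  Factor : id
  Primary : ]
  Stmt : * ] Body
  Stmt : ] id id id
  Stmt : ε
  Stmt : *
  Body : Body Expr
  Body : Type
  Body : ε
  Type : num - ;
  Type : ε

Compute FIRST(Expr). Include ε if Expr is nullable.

Expr : - Expr Factor Type contributes {-}.
From Expr : Body: add FIRST(Body) = { -, ], num, ε } (including ε since Body is nullable).
From Expr : Primary num: add FIRST(Primary) = { ] }.
Union: FIRST(Expr) = { -, ], num, ε }.

{ -, ], num, ε }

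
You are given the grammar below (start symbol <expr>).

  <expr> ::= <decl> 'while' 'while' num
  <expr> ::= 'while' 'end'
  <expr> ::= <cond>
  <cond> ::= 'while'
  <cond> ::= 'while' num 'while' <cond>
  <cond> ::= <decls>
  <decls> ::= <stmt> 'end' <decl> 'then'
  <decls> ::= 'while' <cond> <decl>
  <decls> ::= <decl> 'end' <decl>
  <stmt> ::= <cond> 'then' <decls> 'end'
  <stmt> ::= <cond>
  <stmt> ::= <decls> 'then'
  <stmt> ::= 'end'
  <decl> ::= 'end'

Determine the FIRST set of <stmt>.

{ 'end', 'while' }

From <stmt> ::= <cond> 'then' <decls> 'end': add FIRST(<cond>) = { 'end', 'while' }.
From <stmt> ::= <cond>: add FIRST(<cond>) = { 'end', 'while' }.
From <stmt> ::= <decls> 'then': add FIRST(<decls>) = { 'end', 'while' }.
<stmt> ::= 'end' contributes {'end'}.
Union: FIRST(<stmt>) = { 'end', 'while' }.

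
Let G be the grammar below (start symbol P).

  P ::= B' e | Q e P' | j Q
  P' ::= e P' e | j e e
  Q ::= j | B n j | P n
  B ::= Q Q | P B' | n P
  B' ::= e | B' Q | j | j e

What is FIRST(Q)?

Q ::= j contributes {j}.
From Q ::= B n j: add FIRST(B) = { e, j, n }.
From Q ::= P n: add FIRST(P) = { e, j, n }.
Union: FIRST(Q) = { e, j, n }.

{ e, j, n }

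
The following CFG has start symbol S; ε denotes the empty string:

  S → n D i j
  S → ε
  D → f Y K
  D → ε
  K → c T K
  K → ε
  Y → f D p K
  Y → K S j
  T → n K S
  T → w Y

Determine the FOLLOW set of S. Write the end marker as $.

{ $, c, i, j, n, p }

S is the start symbol, so $ ∈ FOLLOW(S).
In Y → K S j: add FIRST(j) = { j }.
In T → n K S: S is at the end, add FOLLOW(T) = { c, i, j, n, p }.
Union: FOLLOW(S) = { $, c, i, j, n, p }.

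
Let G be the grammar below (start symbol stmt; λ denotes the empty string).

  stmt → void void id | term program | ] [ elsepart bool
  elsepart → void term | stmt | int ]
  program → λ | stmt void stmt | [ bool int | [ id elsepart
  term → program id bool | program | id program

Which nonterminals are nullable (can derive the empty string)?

Directly nullable (have an λ-production): program.
stmt → term program with every symbol nullable, so stmt is nullable.
elsepart → stmt with every symbol nullable, so elsepart is nullable.
term → program with every symbol nullable, so term is nullable.

{ elsepart, program, stmt, term }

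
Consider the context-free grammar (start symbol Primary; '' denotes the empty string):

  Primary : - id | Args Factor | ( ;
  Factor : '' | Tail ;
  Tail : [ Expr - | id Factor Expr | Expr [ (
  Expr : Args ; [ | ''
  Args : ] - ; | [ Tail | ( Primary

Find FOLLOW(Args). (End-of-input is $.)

In Primary : Args Factor: add FIRST(Factor)\{''} = { (, [, ], id }.
  Since Factor is nullable, also add FOLLOW(Primary) = { $, (, ;, [, ], id }.
In Expr : Args ; [: add FIRST(; [) = { ; }.
Union: FOLLOW(Args) = { $, (, ;, [, ], id }.

{ $, (, ;, [, ], id }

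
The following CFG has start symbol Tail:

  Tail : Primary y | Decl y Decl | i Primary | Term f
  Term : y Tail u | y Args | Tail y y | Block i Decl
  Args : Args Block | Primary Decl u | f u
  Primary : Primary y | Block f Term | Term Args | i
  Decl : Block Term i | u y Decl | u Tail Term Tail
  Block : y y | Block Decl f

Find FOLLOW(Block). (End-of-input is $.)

In Term : Block i Decl: add FIRST(i Decl) = { i }.
In Args : Args Block: Block is at the end, add FOLLOW(Args) = { $, f, i, u, y }.
In Primary : Block f Term: add FIRST(f Term) = { f }.
In Decl : Block Term i: add FIRST(Term i) = { i, u, y }.
In Block : Block Decl f: add FIRST(Decl f) = { u, y }.
Union: FOLLOW(Block) = { $, f, i, u, y }.

{ $, f, i, u, y }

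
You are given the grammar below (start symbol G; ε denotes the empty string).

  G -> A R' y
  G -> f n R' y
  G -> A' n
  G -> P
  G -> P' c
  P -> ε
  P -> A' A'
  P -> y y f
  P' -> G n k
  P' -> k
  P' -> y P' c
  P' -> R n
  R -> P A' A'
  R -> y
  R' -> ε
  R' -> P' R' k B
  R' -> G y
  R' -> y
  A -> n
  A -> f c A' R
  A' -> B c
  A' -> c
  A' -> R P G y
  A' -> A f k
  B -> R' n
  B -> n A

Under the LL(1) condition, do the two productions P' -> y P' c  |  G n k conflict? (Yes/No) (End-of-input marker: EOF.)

FIRST(y P' c) = { y } and FIRST(G n k) = { c, f, k, n, y }.
Both contain y, so the two alternatives are not disjoint — LL(1) conflict.

Yes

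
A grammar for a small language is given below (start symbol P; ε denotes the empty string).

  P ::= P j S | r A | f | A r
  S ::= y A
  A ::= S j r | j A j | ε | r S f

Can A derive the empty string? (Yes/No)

A has an ε-production, so A ⇒ ε.

Yes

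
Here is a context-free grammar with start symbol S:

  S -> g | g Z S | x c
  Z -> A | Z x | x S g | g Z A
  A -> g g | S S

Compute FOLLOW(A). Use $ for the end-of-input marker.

In Z -> A: A is at the end, add FOLLOW(Z) = { g, x }.
In Z -> g Z A: A is at the end, add FOLLOW(Z) = { g, x }.
Union: FOLLOW(A) = { g, x }.

{ g, x }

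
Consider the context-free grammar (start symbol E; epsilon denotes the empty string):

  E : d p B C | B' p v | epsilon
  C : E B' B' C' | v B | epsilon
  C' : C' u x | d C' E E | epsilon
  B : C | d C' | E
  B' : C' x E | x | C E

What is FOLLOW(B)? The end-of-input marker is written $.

{ $, d, p, u, v, x }

In E : d p B C: add FIRST(C)\{epsilon} = { d, p, u, v, x }.
  Since C is nullable, also add FOLLOW(E) = { $, d, p, u, v, x }.
In C : v B: B is at the end, add FOLLOW(C) = { $, d, p, u, v, x }.
Union: FOLLOW(B) = { $, d, p, u, v, x }.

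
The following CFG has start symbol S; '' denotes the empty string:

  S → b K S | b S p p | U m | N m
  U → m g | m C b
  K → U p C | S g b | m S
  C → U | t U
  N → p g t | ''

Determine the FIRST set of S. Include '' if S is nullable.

{ b, m, p }

S → b K S contributes {b}.
S → b S p p contributes {b}.
From S → U m: add FIRST(U) = { m }.
From S → N m: N nullable, take FIRST(N) ∪ {m} = { m, p }.
Union: FIRST(S) = { b, m, p }.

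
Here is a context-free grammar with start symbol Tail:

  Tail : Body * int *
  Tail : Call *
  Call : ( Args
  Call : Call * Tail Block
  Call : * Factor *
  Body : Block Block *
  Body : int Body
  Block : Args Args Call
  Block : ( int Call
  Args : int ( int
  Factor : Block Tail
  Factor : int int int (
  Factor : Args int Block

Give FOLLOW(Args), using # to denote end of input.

{ (, *, int }

In Call : ( Args: Args is at the end, add FOLLOW(Call) = { (, *, int }.
In Block : Args Args Call: add FIRST(Args Call) = { int }.
In Block : Args Args Call: add FIRST(Call) = { (, * }.
In Factor : Args int Block: add FIRST(int Block) = { int }.
Union: FOLLOW(Args) = { (, *, int }.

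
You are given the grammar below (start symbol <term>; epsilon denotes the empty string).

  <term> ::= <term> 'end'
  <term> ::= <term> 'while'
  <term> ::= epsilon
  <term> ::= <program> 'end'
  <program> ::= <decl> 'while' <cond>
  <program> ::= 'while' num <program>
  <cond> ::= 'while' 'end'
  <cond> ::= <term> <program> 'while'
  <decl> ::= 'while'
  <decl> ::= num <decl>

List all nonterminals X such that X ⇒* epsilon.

Directly nullable (have an epsilon-production): <term>.
No other nonterminal has a production whose RHS symbols are all nullable.

{ <term> }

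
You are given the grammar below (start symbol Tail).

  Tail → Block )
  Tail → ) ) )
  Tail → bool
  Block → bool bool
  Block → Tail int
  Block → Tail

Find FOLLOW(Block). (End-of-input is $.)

{ ) }

In Tail → Block ): add FIRST()) = { ) }.
Union: FOLLOW(Block) = { ) }.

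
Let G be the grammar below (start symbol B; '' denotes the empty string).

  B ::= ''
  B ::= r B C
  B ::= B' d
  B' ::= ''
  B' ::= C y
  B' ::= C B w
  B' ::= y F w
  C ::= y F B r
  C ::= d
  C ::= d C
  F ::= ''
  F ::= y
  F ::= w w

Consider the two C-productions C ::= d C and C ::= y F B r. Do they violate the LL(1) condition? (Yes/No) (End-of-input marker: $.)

No

FIRST(d C) = { d } and FIRST(y F B r) = { y }.
The FIRST sets are disjoint and neither alternative is nullable — no conflict.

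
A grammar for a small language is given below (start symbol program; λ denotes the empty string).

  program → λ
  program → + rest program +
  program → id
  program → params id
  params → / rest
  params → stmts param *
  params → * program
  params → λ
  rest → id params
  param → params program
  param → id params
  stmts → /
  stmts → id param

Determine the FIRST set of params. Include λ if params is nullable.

params → / rest contributes {/}.
From params → stmts param *: add FIRST(stmts) = { /, id }.
params → * program contributes {*}.
params → λ contributes λ.
Union: FIRST(params) = { *, /, id, λ }.

{ *, /, id, λ }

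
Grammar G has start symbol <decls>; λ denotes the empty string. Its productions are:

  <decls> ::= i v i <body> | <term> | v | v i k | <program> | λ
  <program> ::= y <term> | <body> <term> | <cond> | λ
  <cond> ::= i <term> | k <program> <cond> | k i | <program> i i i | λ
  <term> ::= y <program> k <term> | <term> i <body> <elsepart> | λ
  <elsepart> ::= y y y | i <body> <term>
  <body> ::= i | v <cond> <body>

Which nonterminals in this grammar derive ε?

{ <cond>, <decls>, <program>, <term> }

Directly nullable (have an λ-production): <decls>, <program>, <cond>, <term>.
No other nonterminal has a production whose RHS symbols are all nullable.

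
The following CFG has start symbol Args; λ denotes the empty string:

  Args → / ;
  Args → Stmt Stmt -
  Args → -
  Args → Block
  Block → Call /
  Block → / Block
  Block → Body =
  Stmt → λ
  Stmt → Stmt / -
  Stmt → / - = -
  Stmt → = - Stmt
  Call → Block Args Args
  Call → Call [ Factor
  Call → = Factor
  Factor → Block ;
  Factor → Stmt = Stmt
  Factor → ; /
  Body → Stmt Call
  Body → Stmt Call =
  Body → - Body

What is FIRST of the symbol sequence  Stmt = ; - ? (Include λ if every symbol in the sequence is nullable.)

Add FIRST(Stmt)\{λ} = { /, = }; Stmt is nullable, continue.
= is a terminal; add {=} and stop.

{ /, = }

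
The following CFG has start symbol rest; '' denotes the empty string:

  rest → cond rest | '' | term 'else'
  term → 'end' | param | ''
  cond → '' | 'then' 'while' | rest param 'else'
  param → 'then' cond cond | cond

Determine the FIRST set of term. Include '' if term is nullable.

{ 'else', 'end', 'then', '' }

term → 'end' contributes {'end'}.
From term → param: add FIRST(param) = { 'else', 'end', 'then', '' } (including '' since param is nullable).
term → '' contributes ''.
Union: FIRST(term) = { 'else', 'end', 'then', '' }.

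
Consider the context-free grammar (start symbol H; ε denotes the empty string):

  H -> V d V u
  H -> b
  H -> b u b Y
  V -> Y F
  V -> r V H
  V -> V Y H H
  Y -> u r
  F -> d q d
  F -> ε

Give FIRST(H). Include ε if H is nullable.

{ b, r, u }

From H -> V d V u: add FIRST(V) = { r, u }.
H -> b contributes {b}.
H -> b u b Y contributes {b}.
Union: FIRST(H) = { b, r, u }.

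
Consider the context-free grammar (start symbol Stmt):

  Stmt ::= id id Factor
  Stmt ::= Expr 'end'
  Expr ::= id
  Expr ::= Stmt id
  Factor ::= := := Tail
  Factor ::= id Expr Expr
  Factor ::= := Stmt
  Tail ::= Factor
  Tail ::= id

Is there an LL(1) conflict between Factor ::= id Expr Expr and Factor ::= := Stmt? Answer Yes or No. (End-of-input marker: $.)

FIRST(id Expr Expr) = { id } and FIRST(:= Stmt) = { := }.
The FIRST sets are disjoint and neither alternative is nullable — no conflict.

No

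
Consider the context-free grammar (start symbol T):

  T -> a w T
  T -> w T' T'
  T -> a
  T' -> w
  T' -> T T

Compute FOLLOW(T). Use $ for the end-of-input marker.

T is the start symbol, so $ ∈ FOLLOW(T).
In T -> a w T: T is at the end, add FOLLOW(T) = { $, a, w }.
In T' -> T T: add FIRST(T) = { a, w }.
In T' -> T T: T is at the end, add FOLLOW(T') = { $, a, w }.
Union: FOLLOW(T) = { $, a, w }.

{ $, a, w }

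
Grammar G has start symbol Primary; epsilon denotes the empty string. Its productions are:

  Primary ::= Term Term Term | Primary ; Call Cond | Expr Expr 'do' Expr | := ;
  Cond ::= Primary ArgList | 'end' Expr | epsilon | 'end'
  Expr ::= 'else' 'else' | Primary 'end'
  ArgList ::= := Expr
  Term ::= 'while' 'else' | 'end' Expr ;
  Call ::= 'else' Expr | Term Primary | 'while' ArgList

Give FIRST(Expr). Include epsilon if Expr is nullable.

Expr ::= 'else' 'else' contributes {'else'}.
From Expr ::= Primary 'end': add FIRST(Primary) = { 'else', 'end', 'while', := }.
Union: FIRST(Expr) = { 'else', 'end', 'while', := }.

{ 'else', 'end', 'while', := }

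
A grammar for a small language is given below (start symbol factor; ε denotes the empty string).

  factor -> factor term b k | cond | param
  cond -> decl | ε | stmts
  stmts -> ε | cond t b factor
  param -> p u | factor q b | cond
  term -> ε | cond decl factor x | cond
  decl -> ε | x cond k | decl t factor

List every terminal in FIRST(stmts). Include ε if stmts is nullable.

stmts -> ε contributes ε.
From stmts -> cond t b factor: cond nullable, take FIRST(cond) ∪ {t} = { t, x }.
Union: FIRST(stmts) = { t, x, ε }.

{ t, x, ε }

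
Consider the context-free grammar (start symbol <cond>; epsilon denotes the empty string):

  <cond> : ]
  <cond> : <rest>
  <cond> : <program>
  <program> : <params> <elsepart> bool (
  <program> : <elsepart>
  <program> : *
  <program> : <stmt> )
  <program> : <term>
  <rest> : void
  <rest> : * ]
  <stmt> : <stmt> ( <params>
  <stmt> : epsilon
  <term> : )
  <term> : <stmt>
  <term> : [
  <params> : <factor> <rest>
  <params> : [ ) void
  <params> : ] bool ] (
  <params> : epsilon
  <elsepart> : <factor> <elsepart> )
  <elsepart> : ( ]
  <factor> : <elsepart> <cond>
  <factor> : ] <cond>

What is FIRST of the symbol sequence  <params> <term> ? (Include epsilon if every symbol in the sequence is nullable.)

Add FIRST(<params>)\{epsilon} = { (, [, ] }; <params> is nullable, continue.
Add FIRST(<term>)\{epsilon} = { (, ), [ }; <term> is nullable, continue.
Every symbol is nullable, so include epsilon.

{ (, ), [, ], epsilon }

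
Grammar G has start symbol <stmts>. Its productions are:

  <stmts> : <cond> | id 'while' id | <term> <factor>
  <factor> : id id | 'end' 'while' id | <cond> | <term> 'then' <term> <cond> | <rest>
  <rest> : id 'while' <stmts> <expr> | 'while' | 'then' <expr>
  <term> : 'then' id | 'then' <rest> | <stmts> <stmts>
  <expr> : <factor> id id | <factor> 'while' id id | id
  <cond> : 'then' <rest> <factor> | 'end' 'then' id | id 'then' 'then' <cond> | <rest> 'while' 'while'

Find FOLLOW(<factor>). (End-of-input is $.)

In <stmts> : <term> <factor>: <factor> is at the end, add FOLLOW(<stmts>) = { $, 'end', 'then', 'while', id }.
In <expr> : <factor> id id: add FIRST(id id) = { id }.
In <expr> : <factor> 'while' id id: add FIRST('while' id id) = { 'while' }.
In <cond> : 'then' <rest> <factor>: <factor> is at the end, add FOLLOW(<cond>) = { $, 'end', 'then', 'while', id }.
Union: FOLLOW(<factor>) = { $, 'end', 'then', 'while', id }.

{ $, 'end', 'then', 'while', id }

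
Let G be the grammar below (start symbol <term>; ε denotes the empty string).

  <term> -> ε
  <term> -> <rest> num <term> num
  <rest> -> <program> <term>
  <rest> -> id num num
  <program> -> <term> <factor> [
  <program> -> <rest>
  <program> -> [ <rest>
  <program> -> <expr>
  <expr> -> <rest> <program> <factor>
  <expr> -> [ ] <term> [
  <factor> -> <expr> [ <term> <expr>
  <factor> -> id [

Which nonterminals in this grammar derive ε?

Directly nullable (have an ε-production): <term>.
No other nonterminal has a production whose RHS symbols are all nullable.

{ <term> }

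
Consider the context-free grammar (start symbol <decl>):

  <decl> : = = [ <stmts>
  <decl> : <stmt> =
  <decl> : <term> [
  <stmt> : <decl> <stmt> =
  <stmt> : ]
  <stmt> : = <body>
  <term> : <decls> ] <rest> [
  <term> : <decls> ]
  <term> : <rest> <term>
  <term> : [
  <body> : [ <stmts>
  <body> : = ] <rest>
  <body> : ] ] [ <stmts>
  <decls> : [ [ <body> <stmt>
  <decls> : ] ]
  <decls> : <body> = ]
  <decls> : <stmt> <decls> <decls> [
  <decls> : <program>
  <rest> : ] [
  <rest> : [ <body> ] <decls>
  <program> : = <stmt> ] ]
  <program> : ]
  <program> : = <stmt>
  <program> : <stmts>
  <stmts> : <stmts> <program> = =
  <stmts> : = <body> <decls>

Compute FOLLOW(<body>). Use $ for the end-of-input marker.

In <stmt> : = <body>: <body> is at the end, add FOLLOW(<stmt>) = { $, =, [, ] }.
In <decls> : [ [ <body> <stmt>: add FIRST(<stmt>) = { =, [, ] }.
In <decls> : <body> = ]: add FIRST(= ]) = { = }.
In <rest> : [ <body> ] <decls>: add FIRST(] <decls>) = { ] }.
In <stmts> : = <body> <decls>: add FIRST(<decls>) = { =, [, ] }.
Union: FOLLOW(<body>) = { $, =, [, ] }.

{ $, =, [, ] }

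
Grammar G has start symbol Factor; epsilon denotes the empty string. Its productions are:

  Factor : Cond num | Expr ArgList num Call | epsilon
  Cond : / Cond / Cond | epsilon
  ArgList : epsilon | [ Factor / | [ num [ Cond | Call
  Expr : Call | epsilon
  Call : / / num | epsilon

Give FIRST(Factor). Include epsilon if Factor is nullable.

{ /, [, num, epsilon }

From Factor : Cond num: Cond nullable, take FIRST(Cond) ∪ {num} = { /, num }.
From Factor : Expr ArgList num Call: Expr, ArgList nullable, take FIRST(Expr) ∪ FIRST(ArgList) ∪ {num} = { /, [, num }.
Factor : epsilon contributes epsilon.
Union: FIRST(Factor) = { /, [, num, epsilon }.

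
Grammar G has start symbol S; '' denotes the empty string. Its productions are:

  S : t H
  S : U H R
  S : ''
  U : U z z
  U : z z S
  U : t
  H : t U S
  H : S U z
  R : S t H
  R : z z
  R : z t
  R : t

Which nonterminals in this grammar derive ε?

Directly nullable (have an ''-production): S.
No other nonterminal has a production whose RHS symbols are all nullable.

{ S }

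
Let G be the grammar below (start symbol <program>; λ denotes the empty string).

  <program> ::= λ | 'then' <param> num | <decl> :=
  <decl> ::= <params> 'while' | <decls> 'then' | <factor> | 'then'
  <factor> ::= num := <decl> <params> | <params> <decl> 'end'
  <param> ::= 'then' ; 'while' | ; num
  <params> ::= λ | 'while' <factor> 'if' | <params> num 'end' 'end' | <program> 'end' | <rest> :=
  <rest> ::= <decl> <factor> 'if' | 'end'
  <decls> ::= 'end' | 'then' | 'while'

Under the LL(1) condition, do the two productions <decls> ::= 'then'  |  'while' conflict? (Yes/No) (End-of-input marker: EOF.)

FIRST('then') = { 'then' } and FIRST('while') = { 'while' }.
The FIRST sets are disjoint and neither alternative is nullable — no conflict.

No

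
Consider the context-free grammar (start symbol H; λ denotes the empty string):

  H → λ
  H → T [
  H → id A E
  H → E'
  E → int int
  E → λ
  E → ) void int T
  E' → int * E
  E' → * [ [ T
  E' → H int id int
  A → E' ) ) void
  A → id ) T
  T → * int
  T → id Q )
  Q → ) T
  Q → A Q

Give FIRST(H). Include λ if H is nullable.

{ *, id, int, λ }

H → λ contributes λ.
From H → T [: add FIRST(T) = { *, id }.
H → id A E contributes {id}.
From H → E': add FIRST(E') = { *, id, int }.
Union: FIRST(H) = { *, id, int, λ }.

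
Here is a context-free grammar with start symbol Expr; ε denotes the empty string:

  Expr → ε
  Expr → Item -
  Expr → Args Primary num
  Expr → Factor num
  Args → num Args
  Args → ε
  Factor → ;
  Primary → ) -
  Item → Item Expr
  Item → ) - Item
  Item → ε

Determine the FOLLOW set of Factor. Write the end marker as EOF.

In Expr → Factor num: add FIRST(num) = { num }.
Union: FOLLOW(Factor) = { num }.

{ num }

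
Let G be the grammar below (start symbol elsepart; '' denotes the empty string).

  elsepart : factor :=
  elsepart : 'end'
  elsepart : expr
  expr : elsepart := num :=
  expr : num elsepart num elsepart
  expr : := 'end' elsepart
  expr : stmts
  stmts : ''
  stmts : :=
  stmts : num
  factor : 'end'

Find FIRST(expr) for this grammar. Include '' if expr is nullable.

From expr : elsepart := num :=: elsepart nullable, take FIRST(elsepart) ∪ {:=} = { 'end', :=, num }.
expr : num elsepart num elsepart contributes {num}.
expr : := 'end' elsepart contributes {:=}.
From expr : stmts: add FIRST(stmts) = { :=, num, '' } (including '' since stmts is nullable).
Union: FIRST(expr) = { 'end', :=, num, '' }.

{ 'end', :=, num, '' }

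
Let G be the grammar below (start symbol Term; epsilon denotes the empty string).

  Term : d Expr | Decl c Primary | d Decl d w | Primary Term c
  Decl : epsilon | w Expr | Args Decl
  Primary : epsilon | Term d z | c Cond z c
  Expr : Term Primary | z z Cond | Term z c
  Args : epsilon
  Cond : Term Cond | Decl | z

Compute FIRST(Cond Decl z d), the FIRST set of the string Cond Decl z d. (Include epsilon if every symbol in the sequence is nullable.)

{ c, d, w, z }

Add FIRST(Cond)\{epsilon} = { c, d, w, z }; Cond is nullable, continue.
Add FIRST(Decl)\{epsilon} = { w }; Decl is nullable, continue.
z is a terminal; add {z} and stop.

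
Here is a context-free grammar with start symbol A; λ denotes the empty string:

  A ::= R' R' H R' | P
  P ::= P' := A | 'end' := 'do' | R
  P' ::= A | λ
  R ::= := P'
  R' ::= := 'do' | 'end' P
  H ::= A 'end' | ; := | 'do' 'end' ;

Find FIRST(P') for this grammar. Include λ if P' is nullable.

{ 'end', :=, λ }

From P' ::= A: add FIRST(A) = { 'end', := }.
P' ::= λ contributes λ.
Union: FIRST(P') = { 'end', :=, λ }.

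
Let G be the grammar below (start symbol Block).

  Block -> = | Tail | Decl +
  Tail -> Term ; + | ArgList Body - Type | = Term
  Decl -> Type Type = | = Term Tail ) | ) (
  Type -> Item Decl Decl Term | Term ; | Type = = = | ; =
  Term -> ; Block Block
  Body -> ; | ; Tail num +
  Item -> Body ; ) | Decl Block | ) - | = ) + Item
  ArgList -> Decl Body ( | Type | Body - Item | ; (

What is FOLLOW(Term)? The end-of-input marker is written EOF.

In Tail -> Term ; +: add FIRST(; +) = { ; }.
In Tail -> = Term: Term is at the end, add FOLLOW(Tail) = { EOF, ), ;, =, num }.
In Decl -> = Term Tail ): add FIRST(Tail )) = { ), ;, = }.
In Type -> Item Decl Decl Term: Term is at the end, add FOLLOW(Type) = { EOF, ), ;, =, num }.
In Type -> Term ;: add FIRST(;) = { ; }.
Union: FOLLOW(Term) = { EOF, ), ;, =, num }.

{ EOF, ), ;, =, num }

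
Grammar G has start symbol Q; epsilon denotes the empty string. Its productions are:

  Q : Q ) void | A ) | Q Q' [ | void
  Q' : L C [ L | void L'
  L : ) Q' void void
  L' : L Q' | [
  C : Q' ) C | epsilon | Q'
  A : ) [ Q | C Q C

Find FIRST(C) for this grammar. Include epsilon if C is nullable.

From C : Q' ) C: add FIRST(Q') = { ), void }.
C : epsilon contributes epsilon.
From C : Q': add FIRST(Q') = { ), void }.
Union: FIRST(C) = { ), void, epsilon }.

{ ), void, epsilon }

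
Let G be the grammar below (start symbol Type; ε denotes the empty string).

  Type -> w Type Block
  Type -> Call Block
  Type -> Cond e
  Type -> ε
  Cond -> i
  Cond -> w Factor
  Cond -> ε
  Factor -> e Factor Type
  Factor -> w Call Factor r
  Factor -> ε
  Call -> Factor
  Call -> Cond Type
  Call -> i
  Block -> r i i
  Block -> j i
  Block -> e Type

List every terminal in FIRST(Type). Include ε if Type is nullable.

{ e, i, j, r, w, ε }

Type -> w Type Block contributes {w}.
From Type -> Call Block: Call nullable, take FIRST(Call) ∪ FIRST(Block) = { e, i, j, r, w }.
From Type -> Cond e: Cond nullable, take FIRST(Cond) ∪ {e} = { e, i, w }.
Type -> ε contributes ε.
Union: FIRST(Type) = { e, i, j, r, w, ε }.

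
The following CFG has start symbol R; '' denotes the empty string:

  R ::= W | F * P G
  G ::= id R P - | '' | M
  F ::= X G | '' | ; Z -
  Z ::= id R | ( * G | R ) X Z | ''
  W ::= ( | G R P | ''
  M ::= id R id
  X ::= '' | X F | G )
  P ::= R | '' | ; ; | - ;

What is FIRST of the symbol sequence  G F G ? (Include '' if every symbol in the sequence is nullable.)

Add FIRST(G)\{''} = { id }; G is nullable, continue.
Add FIRST(F)\{''} = { ), ;, id }; F is nullable, continue.
Add FIRST(G)\{''} = { id }; G is nullable, continue.
Every symbol is nullable, so include ''.

{ ), ;, id, '' }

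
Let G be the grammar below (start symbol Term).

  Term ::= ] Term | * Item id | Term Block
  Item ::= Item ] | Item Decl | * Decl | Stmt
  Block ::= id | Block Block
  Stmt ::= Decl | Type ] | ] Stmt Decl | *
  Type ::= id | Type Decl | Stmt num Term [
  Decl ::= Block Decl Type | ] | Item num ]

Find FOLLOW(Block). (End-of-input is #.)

{ #, *, [, ], id }

In Term ::= Term Block: Block is at the end, add FOLLOW(Term) = { #, [, id }.
In Block ::= Block Block: add FIRST(Block) = { id }.
In Block ::= Block Block: Block is at the end, add FOLLOW(Block) = { #, *, [, ], id }.
In Decl ::= Block Decl Type: add FIRST(Decl Type) = { *, ], id }.
Union: FOLLOW(Block) = { #, *, [, ], id }.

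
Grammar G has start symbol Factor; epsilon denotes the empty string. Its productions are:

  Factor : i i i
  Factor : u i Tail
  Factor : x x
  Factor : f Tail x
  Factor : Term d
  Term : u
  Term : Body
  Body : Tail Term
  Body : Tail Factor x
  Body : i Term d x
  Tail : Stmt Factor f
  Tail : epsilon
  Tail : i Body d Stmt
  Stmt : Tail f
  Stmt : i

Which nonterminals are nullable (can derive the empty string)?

{ Tail }

Directly nullable (have an epsilon-production): Tail.
No other nonterminal has a production whose RHS symbols are all nullable.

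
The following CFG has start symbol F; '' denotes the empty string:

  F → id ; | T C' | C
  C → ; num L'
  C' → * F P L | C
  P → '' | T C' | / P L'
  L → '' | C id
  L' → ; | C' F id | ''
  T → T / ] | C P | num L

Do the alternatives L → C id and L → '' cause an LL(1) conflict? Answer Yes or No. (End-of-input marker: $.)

Yes

FIRST(C id) = { ; } and FIRST('') = { '' }.
The second alternative is nullable and FOLLOW(L) = { $, *, /, ;, id, num } shares ; with FIRST of the first — conflict.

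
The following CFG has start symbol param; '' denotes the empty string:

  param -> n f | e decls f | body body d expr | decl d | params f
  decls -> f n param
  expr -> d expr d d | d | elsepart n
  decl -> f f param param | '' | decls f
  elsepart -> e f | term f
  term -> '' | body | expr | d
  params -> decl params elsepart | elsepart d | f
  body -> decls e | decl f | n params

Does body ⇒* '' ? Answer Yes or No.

No

Nullable nonterminals: decl, term.
No production of body has an RHS whose symbols are all nullable, so body is not nullable.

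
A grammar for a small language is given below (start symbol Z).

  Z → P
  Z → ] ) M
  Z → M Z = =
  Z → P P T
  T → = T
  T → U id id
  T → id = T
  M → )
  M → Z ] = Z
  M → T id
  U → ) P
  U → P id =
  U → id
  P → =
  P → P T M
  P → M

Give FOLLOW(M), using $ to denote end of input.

In Z → ] ) M: M is at the end, add FOLLOW(Z) = { $, ), =, ], id }.
In Z → M Z = =: add FIRST(Z = =) = { ), =, ], id }.
In P → P T M: M is at the end, add FOLLOW(P) = { $, ), =, ], id }.
In P → M: M is at the end, add FOLLOW(P) = { $, ), =, ], id }.
Union: FOLLOW(M) = { $, ), =, ], id }.

{ $, ), =, ], id }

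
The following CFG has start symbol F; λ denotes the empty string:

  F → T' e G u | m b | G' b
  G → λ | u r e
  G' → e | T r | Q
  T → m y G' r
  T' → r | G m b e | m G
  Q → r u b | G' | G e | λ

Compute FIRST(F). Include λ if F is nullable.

{ b, e, m, r, u }

From F → T' e G u: add FIRST(T') = { m, r, u }.
F → m b contributes {m}.
From F → G' b: G' nullable, take FIRST(G') ∪ {b} = { b, e, m, r, u }.
Union: FIRST(F) = { b, e, m, r, u }.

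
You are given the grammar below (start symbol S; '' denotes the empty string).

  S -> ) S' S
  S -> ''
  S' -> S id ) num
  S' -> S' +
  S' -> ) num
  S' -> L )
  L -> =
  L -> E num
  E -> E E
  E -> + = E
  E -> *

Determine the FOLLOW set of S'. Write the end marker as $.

In S -> ) S' S: add FIRST(S)\{''} = { ) }.
  Since S is nullable, also add FOLLOW(S) = { $, id }.
In S' -> S' +: add FIRST(+) = { + }.
Union: FOLLOW(S') = { $, ), +, id }.

{ $, ), +, id }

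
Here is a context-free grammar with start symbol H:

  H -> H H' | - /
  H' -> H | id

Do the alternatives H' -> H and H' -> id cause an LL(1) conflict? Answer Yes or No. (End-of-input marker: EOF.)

FIRST(H) = { - } and FIRST(id) = { id }.
The FIRST sets are disjoint and neither alternative is nullable — no conflict.

No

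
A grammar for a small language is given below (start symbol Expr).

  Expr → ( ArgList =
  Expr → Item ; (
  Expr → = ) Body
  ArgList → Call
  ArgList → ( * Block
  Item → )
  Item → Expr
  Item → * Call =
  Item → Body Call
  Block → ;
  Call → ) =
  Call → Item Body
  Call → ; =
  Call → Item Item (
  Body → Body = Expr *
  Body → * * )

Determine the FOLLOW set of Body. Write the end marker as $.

In Expr → = ) Body: Body is at the end, add FOLLOW(Expr) = { $, (, ), *, ;, = }.
In Item → Body Call: add FIRST(Call) = { (, ), *, ;, = }.
In Call → Item Body: Body is at the end, add FOLLOW(Call) = { (, ), *, ;, = }.
In Body → Body = Expr *: add FIRST(= Expr *) = { = }.
Union: FOLLOW(Body) = { $, (, ), *, ;, = }.

{ $, (, ), *, ;, = }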